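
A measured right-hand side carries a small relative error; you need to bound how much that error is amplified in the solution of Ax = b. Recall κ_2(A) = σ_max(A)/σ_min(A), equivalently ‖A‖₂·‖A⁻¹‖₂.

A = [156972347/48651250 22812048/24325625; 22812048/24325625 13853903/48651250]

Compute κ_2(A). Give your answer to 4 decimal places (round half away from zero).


AᵀA = [42755001373609/3787110602500 3117517291728/946777650625; 3117517291728/946777650625 3637582022641/3787110602500]; tr = 37114066717/3029688482, det = 37515625/24237507856
eigenvalues of AᵀA: λ = (tr ± √(tr²−4·det))/2 = 49/4, 765625/6059376964
κ_2(A) = √(λ_max/λ_min) = √((49/4) / (765625/6059376964)) = 311.3680

311.3680


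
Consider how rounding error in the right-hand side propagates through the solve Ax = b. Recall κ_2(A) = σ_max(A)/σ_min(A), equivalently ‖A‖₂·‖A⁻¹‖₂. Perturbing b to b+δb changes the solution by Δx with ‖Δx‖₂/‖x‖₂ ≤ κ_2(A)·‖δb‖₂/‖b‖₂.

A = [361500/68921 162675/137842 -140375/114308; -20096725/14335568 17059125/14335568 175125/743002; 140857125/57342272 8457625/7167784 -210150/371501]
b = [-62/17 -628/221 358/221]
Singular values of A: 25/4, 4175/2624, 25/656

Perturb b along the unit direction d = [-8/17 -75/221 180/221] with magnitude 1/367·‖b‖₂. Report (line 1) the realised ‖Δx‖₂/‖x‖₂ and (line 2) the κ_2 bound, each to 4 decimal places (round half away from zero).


from the listed singular values, σ₁ = 25/4, σ_n = 25/656
κ = σ_max/σ_min = (25/4)/(25/656) = 164.0000
worst-case relative error ≤ 164.0000 × 1/367 = 0.4469
solve Ax = b  →  x = [22.4494 3.7627 102.4702]
‖b‖₂ = 4.8990 and ‖x‖₂ = 104.9680
with δb = [-0.0063 -0.0045 0.0109], A·Δx = δb → ‖Δx‖ = 0.3503
dividing the unrounded norms, ‖Δx‖/‖x‖ = 0.0033
realised/bound (from unrounded values) ≈ 0.0075

0.0033
0.4469


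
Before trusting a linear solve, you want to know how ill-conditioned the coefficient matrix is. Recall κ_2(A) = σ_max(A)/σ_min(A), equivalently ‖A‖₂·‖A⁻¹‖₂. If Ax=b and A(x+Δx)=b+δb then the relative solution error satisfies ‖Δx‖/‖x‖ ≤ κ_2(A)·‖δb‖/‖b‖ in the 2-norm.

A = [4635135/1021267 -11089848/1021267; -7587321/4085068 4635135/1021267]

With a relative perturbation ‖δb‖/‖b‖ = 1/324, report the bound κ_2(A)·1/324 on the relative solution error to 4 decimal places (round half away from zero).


M = AᵀA = [2374669014489/98744263696 -1424733890895/24686065924; -1424733890895/24686065924 854847367641/6171516481]. tr(M)=94983591105/584285584, det(M)=6765201/36517849
eigenvalues of AᵀA: λ = (tr ± √(tr²−4·det))/2 = 2601/16, 41616/36517849
κ_2(A) = √(λ_max/λ_min) = √((2601/16) / (41616/36517849)) = 377.6875
worst-case relative error ≤ 377.6875 × 1/324 = 1.1657

1.1657


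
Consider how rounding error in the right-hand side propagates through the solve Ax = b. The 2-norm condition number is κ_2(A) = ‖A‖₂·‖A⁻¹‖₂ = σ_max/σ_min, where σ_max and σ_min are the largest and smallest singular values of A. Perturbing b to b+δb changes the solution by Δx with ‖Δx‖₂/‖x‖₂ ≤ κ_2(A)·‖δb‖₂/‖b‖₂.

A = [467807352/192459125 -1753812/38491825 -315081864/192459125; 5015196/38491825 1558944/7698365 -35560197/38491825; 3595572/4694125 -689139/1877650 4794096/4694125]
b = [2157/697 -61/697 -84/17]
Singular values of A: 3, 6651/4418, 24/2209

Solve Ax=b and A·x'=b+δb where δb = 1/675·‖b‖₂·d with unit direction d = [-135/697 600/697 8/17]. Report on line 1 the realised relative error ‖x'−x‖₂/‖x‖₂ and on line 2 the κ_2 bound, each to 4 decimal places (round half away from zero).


largest singular value 3, smallest 24/2209
condition number: 3 ÷ (24/2209) = 276.1250
κ_2(A)·‖δb‖/‖b‖ = 0.4091
solve Ax = b  →  x = [-47.1195 -264.3360 -64.4926]
‖b‖₂ = 5.8310 and ‖x‖₂ = 276.1396
δb = ε·‖b‖·d = [-0.0017 0.0074 0.0041]; solving A·Δx = δb gives ‖Δx‖ = 0.7951
dividing the unrounded norms, ‖Δx‖/‖x‖ = 0.0029
realised/bound (from unrounded values) ≈ 0.0070

0.0029
0.4091


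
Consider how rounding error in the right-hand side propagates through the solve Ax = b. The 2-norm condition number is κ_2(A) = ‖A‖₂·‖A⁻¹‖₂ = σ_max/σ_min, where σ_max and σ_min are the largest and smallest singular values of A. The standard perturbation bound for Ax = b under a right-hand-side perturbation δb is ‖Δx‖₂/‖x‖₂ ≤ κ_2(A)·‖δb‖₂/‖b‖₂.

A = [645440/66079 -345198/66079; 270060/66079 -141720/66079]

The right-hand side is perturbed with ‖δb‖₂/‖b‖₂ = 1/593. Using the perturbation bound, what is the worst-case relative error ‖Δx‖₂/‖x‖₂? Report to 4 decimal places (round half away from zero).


AᵀA = [2896598800/25836889 -1544837280/25836889; -1544837280/25836889 823942116/25836889]; tr = 12873844/89401, det = 14400/89401
λ_max, λ_min = (12873844/89401 ± √165730709838736/7992538801)/2 = 144, 100/89401
σ_max=√144=12, σ_min=√(100/89401)=(10/299) → κ = 358.8000
κ_2(A)·‖δb‖/‖b‖ = 0.6051

0.6051


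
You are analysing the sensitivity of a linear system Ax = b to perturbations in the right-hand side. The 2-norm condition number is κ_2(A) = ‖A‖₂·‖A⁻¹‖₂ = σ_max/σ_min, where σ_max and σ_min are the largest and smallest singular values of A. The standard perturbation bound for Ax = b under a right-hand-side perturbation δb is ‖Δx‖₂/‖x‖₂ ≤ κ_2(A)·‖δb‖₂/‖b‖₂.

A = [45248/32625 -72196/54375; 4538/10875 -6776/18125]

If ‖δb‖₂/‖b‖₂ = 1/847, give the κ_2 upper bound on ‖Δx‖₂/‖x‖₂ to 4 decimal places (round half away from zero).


form AᵀA = [3572356/1703025 -5669552/2838375; -5669552/2838375 9000784/4730625] with trace 202516/50625 and determinant 64/50625
solving λ² − 202516/50625·λ + 64/50625 = 0 gives λ = 4, 16/50625
κ = σ_max/σ_min = 2/(4/225) = 112.5000
worst-case relative error ≤ 112.5000 × 1/847 = 0.1328

0.1328


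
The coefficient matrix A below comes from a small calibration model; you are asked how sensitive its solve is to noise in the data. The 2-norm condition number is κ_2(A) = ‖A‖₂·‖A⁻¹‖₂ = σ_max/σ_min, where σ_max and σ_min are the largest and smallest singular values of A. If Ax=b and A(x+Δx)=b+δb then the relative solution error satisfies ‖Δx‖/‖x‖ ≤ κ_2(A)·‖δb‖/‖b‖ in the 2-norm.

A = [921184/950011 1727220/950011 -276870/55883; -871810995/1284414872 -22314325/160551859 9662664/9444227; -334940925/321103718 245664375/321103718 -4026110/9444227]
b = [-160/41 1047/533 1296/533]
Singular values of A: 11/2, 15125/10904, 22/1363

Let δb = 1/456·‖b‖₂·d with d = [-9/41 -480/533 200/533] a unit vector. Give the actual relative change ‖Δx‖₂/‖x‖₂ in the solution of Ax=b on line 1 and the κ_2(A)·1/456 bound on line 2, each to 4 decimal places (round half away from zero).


0.2977
0.7473

largest singular value 11/2, smallest 22/1363
κ = σ_max/σ_min = (11/2)/(22/1363) = 340.7500
worst-case relative error ≤ 340.7500 × 1/456 = 0.7473
solve Ax = b  →  x = [-2.0400 0.7710 0.6713]
‖b‖ = 5.0000, ‖x‖ = 2.2818
Δx = A⁻¹·δb where δb = 1/456·5.0000·d; ‖Δx‖ = 0.6793
relative error = 0.2977
tightness: 0.2977 against a bound of 0.7473 (unrounded ratio ≈ 0.3984)


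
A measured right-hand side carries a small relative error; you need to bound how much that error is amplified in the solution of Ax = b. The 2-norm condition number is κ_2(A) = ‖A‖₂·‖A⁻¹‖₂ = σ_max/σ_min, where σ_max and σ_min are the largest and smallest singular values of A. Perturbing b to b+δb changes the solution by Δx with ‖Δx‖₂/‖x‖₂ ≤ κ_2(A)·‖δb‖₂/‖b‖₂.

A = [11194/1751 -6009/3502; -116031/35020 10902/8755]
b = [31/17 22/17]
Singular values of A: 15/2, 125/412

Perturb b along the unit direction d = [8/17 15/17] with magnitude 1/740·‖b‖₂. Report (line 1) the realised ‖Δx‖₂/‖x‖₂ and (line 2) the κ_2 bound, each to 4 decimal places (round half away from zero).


from the listed singular values, σ₁ = 15/2, σ_n = 125/412
κ = σ_max/σ_min = (15/2)/(125/412) = 24.7200
bound on ‖Δx‖/‖x‖: κ·ε = 24.7200·1/740 = 0.0334
solve Ax = b  →  x = [1.9738 6.2910]
2-norm of b is 2.2361; of x, 6.5933
with δb = [0.0014 0.0027], A·Δx = δb → ‖Δx‖ = 0.0100
dividing the unrounded norms, ‖Δx‖/‖x‖ = 0.0015
realised/bound (from unrounded values) ≈ 0.0452

0.0015
0.0334


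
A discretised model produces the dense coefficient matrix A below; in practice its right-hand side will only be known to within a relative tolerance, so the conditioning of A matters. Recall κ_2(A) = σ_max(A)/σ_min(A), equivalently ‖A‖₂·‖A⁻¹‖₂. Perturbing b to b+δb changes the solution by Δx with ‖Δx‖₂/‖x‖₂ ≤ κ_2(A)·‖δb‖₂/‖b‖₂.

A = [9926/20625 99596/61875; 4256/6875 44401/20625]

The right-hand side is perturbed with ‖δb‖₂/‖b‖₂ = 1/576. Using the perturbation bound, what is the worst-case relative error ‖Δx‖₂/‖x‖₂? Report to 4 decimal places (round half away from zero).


form AᵀA = [10461892/17015625 107573032/51046875; 107573032/51046875 1106496097/153140625] with trace 384209/49005 and determinant 9604/6125625
char-poly roots: 196/25 and 49/245025
κ = σ_max/σ_min = (14/5)/(7/495) = 198.0000
κ_2(A)·‖δb‖/‖b‖ = 0.3438

0.3438


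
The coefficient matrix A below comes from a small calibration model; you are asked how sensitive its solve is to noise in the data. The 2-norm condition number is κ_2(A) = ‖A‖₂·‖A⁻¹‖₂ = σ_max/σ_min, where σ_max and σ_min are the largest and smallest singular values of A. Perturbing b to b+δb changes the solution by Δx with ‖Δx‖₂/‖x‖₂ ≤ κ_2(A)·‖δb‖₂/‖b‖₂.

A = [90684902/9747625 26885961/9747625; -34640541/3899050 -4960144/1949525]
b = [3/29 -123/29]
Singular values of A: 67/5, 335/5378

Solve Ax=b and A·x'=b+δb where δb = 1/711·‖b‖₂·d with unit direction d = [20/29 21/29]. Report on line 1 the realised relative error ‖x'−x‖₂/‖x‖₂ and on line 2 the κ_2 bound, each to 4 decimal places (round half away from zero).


from the listed singular values, σ₁ = 67/5, σ_n = 335/5378
condition number: (67/5) ÷ (335/5378) = 215.1200
worst-case relative error ≤ 215.1200 × 1/711 = 0.3026
solve Ax = b  →  x = [13.7001 -46.1721]
‖b‖₂ = 4.2426 and ‖x‖₂ = 48.1617
δb = ε·‖b‖·d = [0.0041 0.0043]; solving A·Δx = δb gives ‖Δx‖ = 0.0958
realised ‖Δx‖/‖x‖ = 0.0020
so the bound overstates the realised error by a factor of ≈ 152.1145 (computed from the unrounded values)

0.0020
0.3026


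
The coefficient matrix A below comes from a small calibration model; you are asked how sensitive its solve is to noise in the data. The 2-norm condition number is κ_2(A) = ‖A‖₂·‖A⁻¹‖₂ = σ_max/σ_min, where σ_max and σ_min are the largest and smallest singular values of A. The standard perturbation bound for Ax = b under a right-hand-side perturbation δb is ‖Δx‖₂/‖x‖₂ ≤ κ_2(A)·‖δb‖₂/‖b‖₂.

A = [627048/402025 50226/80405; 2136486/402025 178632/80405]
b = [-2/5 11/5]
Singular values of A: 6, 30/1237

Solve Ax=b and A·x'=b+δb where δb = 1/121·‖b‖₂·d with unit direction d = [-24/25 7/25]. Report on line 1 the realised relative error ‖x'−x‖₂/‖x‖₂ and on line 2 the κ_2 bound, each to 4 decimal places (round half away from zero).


0.0185
2.0446

largest singular value 6, smallest 30/1237
κ = σ_max/σ_min = 6/(30/1237) = 247.4000
perturbation bound = 247.4000·1/121 = 2.0446
solve Ax = b  →  x = [-15.5513 38.1897]
‖b‖ = 2.2361, ‖x‖ = 41.2347
δb = ε·‖b‖·d = [-0.0177 0.0052]; solving A·Δx = δb gives ‖Δx‖ = 0.7620
realised ‖Δx‖/‖x‖ = 0.0185
tightness: 0.0185 against a bound of 2.0446 (unrounded ratio ≈ 0.0090)


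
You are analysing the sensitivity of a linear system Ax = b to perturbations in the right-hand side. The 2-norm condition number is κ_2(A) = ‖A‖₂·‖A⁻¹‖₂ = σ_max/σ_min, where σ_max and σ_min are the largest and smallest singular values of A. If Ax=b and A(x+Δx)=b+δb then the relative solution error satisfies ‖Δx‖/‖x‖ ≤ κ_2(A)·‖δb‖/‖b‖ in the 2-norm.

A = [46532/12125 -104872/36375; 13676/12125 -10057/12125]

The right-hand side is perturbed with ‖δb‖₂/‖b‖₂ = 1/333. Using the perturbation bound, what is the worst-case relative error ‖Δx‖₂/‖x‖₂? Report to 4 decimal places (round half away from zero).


1.0923

M = AᵀA = [3763616/235225 -8468036/705675; -8468036/705675 19053481/2117025]. tr(M)=2117041/84681, det(M)=400/84681
solving λ² − 2117041/84681·λ + 400/84681 = 0 gives λ = 25, 16/84681
κ = σ_max/σ_min = 5/(4/291) = 363.7500
κ_2(A)·‖δb‖/‖b‖ = 1.0923


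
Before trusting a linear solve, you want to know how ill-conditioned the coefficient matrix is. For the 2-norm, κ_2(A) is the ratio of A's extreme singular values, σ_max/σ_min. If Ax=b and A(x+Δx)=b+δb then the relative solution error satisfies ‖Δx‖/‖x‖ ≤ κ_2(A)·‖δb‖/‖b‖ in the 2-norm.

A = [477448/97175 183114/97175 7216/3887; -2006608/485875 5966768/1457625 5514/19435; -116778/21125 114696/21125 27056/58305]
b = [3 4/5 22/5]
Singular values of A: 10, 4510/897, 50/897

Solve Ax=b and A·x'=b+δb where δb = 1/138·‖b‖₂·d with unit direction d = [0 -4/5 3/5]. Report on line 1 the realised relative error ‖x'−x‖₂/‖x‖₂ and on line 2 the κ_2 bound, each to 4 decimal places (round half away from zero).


0.0195
1.3000

largest singular value 10, smallest 50/897
condition number: 10 ÷ (50/897) = 179.4000
worst-case relative error ≤ 179.4000 × 1/138 = 1.3000
solve Ax = b  →  x = [-8.0794 -10.2725 33.4260]
‖b‖ = 5.3852, ‖x‖ = 35.8901
Δx = A⁻¹·δb where δb = 1/138·5.3852·d; ‖Δx‖ = 0.7001
realised ‖Δx‖/‖x‖ = 0.0195
so the bound overstates the realised error by a factor of ≈ 66.6462 (computed from the unrounded values)


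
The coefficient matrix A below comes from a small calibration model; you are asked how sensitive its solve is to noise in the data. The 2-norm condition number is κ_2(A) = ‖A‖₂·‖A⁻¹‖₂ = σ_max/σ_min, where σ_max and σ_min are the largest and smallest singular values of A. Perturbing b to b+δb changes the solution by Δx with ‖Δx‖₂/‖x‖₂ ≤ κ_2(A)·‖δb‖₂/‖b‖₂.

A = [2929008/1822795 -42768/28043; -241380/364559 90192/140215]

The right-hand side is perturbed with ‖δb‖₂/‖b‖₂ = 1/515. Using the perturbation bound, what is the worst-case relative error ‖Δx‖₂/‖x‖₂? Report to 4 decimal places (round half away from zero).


AᵀA = [59382813456/19660246225 -11310643008/3932049245; -11310643008/3932049245 53862142464/19660246225]; tr = 26931024/4675445, det = 331776/584430625
char-poly roots: 144/25 and 2304/23377225
κ = σ_max/σ_min = (12/5)/(48/4835) = 241.7500
κ_2(A)·‖δb‖/‖b‖ = 0.4694

0.4694


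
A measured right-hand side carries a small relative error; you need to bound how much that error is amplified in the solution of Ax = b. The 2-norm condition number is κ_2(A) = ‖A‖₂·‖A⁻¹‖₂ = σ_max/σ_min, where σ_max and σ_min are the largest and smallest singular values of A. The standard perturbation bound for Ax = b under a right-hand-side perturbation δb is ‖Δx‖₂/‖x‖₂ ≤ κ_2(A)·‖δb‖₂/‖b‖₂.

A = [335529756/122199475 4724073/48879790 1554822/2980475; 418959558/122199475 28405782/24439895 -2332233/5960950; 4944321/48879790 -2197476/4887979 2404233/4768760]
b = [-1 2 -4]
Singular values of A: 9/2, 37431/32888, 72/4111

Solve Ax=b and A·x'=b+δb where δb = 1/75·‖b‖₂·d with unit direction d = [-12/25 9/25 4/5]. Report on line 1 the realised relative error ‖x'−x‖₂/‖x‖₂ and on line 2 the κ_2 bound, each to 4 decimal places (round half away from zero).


0.0305
3.4258

σ_max = 9/2, σ_min = 72/4111
κ_2(A) = (9/2) / (72/4111) = 256.9375
worst-case relative error ≤ 256.9375 × 1/75 = 3.4258
solve Ax = b  →  x = [17.8368 -78.2622 -81.2998]
‖b‖ = 4.5826, ‖x‖ = 114.2487
with δb = [-0.0293 0.0220 0.0489], A·Δx = δb → ‖Δx‖ = 3.4887
relative error = 0.0305
so the bound overstates the realised error by a factor of ≈ 112.1900 (computed from the unrounded values)


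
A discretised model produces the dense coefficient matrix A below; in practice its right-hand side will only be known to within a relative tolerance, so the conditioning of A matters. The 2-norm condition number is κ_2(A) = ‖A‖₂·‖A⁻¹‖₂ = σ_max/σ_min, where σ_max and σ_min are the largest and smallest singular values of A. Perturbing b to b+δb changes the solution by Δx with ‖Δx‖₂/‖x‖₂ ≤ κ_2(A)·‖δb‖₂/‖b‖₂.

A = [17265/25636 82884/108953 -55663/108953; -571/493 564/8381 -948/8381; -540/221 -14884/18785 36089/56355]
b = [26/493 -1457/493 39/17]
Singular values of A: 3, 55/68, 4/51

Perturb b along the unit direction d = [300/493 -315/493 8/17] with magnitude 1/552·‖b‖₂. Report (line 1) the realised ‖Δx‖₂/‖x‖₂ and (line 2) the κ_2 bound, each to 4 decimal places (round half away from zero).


0.0023
0.0693

largest singular value 3, smallest 4/51
condition number: 3 ÷ (4/51) = 38.2500
bound on ‖Δx‖/‖x‖: κ·ε = 38.2500·1/552 = 0.0693
solve Ax = b  →  x = [0.6434 21.0214 32.0464]
‖b‖ = 3.7417, ‖x‖ = 38.3313
with δb = [0.0041 -0.0043 0.0032], A·Δx = δb → ‖Δx‖ = 0.0864
realised ‖Δx‖/‖x‖ = 0.0023
realised/bound (from unrounded values) ≈ 0.0325


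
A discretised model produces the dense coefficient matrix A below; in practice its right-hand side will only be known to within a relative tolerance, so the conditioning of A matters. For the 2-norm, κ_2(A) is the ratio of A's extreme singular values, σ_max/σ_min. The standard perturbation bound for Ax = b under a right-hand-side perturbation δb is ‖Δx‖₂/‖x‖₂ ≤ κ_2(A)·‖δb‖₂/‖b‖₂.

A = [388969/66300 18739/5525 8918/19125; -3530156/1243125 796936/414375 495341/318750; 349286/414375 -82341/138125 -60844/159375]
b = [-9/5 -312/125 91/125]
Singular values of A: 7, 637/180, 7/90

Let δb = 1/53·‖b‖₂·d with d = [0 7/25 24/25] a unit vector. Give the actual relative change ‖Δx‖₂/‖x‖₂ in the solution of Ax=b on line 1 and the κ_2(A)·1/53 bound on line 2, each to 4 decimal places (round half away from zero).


σ_max = 7, σ_min = 7/90
κ = σ_max/σ_min = 7/(7/90) = 90.0000
bound on ‖Δx‖/‖x‖: κ·ε = 90.0000·1/53 = 1.6981
solve Ax = b  →  x = [0.1558 -0.7454 -0.3989]
2-norm of b is 3.1623; of x, 0.8597
Δx = A⁻¹·δb where δb = 1/53·3.1623·d; ‖Δx‖ = 0.7671
relative error = 0.8923
so the bound overstates the realised error by a factor of ≈ 1.9030 (computed from the unrounded values)

0.8923
1.6981


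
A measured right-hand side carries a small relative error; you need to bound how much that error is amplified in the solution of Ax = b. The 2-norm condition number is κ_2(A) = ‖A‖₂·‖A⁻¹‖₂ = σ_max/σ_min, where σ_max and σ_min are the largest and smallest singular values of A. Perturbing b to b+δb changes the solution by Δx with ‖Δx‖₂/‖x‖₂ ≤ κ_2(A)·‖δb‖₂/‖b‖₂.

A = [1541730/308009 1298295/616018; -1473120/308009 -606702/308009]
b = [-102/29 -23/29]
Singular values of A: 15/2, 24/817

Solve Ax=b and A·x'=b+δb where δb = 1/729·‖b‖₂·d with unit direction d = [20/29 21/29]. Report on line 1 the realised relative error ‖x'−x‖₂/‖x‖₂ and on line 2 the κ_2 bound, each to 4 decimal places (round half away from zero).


0.0016
0.3502

σ_max = 15/2, σ_min = 24/817
condition number: (15/2) ÷ (24/817) = 255.3125
bound on ‖Δx‖/‖x‖: κ·ε = 255.3125·1/729 = 0.3502
solve Ax = b  →  x = [39.0327 -94.3718]
‖b‖₂ = 3.6056 and ‖x‖₂ = 102.1253
δb = ε·‖b‖·d = [0.0034 0.0036]; solving A·Δx = δb gives ‖Δx‖ = 0.1684
relative error = 0.0016
realised/bound (from unrounded values) ≈ 0.0047


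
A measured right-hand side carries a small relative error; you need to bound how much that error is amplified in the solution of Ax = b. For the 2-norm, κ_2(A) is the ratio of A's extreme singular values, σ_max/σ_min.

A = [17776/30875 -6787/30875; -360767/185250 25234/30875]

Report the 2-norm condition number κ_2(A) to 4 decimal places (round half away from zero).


form AᵀA = [226445329/54908100 -314479/183027; -314479/183027 1092509/1525225] with trace 1572637/324900 and determinant 14641/8122500
solving λ² − 1572637/324900·λ + 14641/8122500 = 0 gives λ = 121/25, 121/324900
κ_2(A) = √(λ_max/λ_min) = √((121/25) / (121/324900)) = 114.0000

114.0000


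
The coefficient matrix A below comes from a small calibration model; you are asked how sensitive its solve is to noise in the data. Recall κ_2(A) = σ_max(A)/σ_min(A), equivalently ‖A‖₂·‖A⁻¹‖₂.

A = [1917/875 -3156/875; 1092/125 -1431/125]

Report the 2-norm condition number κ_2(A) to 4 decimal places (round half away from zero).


35.0000

M = AᵀA = [99369/1225 -132192/1225; -132192/1225 176481/1225]. tr(M)=11034/49, det(M)=2025/49
λ_max, λ_min = (11034/49 ± √121352256/2401)/2 = 225, 9/49
κ = σ_max/σ_min = 15/(3/7) = 35.0000


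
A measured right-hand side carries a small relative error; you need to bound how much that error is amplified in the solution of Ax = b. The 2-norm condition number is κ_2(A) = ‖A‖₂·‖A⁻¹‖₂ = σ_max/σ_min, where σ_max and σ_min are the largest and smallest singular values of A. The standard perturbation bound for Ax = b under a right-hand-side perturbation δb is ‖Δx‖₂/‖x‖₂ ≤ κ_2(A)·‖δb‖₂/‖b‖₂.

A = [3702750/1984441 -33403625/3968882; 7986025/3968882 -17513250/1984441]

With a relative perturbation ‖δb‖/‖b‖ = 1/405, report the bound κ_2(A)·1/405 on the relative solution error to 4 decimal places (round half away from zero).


0.8242

form AᵀA = [141044025625/18730112164 -156686400000/4682528041; -156686400000/4682528041 2785562265625/18730112164] with trace 870495625/5571122 and determinant 9765625/44568976
λ_max, λ_min = (870495625/5571122 ± √189433857600000000/7759350084721)/2 = 625/4, 15625/11142244
κ = σ_max/σ_min = (25/2)/(125/3338) = 333.8000
κ_2(A)·‖δb‖/‖b‖ = 0.8242


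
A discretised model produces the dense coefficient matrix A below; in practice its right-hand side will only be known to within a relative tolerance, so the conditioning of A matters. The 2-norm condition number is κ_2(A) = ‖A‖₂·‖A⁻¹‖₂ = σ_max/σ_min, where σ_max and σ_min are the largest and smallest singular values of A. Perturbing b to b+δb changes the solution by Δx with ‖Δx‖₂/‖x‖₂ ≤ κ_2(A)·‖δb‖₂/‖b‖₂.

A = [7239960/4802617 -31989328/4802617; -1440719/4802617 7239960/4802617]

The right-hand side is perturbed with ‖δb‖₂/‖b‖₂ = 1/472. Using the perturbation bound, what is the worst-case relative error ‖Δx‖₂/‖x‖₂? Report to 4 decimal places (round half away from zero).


M = AᵀA = [32416830481/13721076769 -143981084520/13721076769; -143981084520/13721076769 639937017664/13721076769]. tr(M)=399972545/8162449, det(M)=614656/8162449
eigenvalues of AᵀA: λ = (tr ± √(tr²−4·det))/2 = 49, 12544/8162449
so κ_2 = √(49 / (12544/8162449)) = 178.5625
perturbation bound = 178.5625·1/472 = 0.3783

0.3783


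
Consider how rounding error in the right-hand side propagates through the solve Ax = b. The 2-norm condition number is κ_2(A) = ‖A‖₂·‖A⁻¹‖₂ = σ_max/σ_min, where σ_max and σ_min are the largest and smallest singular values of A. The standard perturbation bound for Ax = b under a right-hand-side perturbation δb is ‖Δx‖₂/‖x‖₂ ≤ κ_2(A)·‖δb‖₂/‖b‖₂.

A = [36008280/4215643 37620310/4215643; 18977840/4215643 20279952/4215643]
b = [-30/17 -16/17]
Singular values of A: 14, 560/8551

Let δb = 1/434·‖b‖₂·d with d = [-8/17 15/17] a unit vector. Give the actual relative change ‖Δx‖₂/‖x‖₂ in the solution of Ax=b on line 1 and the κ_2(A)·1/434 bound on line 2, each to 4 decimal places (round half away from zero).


0.4926
0.4926

σ_max = 14, σ_min = 560/8551
κ = σ_max/σ_min = 14/(560/8551) = 213.7750
bound on ‖Δx‖/‖x‖: κ·ε = 213.7750·1/434 = 0.4926
solve Ax = b  →  x = [-0.0985 -0.1034]
2-norm of b is 2.0000; of x, 0.1429
δb = ε·‖b‖·d = [-0.0022 0.0041]; solving A·Δx = δb gives ‖Δx‖ = 0.0704
realised ‖Δx‖/‖x‖ = 0.4926
realised/bound = 1 exactly: the bound is attained for this b and d


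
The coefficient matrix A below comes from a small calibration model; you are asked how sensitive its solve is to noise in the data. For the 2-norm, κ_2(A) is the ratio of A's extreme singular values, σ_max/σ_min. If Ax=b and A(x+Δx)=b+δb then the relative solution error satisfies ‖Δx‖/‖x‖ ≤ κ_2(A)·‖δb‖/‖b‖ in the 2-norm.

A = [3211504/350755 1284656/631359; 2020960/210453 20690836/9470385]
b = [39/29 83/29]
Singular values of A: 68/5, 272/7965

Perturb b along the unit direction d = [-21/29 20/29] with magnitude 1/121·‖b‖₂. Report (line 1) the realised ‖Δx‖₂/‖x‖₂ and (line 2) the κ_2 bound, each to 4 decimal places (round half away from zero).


largest singular value 68/5, smallest 272/7965
κ = σ_max/σ_min = (68/5)/(272/7965) = 398.2500
κ_2(A)·‖δb‖/‖b‖ = 3.2913
solve Ax = b  →  x = [-6.2128 28.6173]
2-norm of b is 3.1623; of x, 29.2839
with δb = [-0.0189 0.0180], A·Δx = δb → ‖Δx‖ = 0.7653
relative error = 0.0261
tightness: 0.0261 against a bound of 3.2913 (unrounded ratio ≈ 0.0079)

0.0261
3.2913


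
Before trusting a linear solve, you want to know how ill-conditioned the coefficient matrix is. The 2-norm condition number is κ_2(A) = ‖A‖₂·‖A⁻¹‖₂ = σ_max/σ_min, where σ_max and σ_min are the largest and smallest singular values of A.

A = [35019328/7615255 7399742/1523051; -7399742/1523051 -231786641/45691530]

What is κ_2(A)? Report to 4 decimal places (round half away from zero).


form AᵀA = [3085918995524/68956134025 1944093517079/41373680415; 1944093517079/41373680415 122479917296041/2482420824900] with trace 55546492541/590349780 and determinant 1416468496/18448430625
char-poly roots: 9409/100 and 602176/737937225
so κ_2 = √((9409/100) / (602176/737937225)) = 339.5625

339.5625


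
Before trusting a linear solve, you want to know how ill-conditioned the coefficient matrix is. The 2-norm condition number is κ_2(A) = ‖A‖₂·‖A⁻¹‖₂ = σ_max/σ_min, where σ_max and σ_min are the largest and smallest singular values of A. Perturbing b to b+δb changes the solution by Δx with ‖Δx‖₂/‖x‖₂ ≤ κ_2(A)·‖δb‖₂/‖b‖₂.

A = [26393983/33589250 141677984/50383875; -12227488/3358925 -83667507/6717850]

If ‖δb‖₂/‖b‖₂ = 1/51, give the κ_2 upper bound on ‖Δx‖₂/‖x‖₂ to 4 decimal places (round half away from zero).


AᵀA = [9308619046769/671170562500 23934474758656/503377921875; 23934474758656/503377921875 984739585550329/6040535062500]; tr = 854813725577/4832428050, det = 312900721/1546376976
char-poly roots: 17689/100 and 442225/386594244
σ_max=√(17689/100)=(133/10), σ_min=√(442225/386594244)=(665/19662) → κ = 393.2400
worst-case relative error ≤ 393.2400 × 1/51 = 7.7106

7.7106


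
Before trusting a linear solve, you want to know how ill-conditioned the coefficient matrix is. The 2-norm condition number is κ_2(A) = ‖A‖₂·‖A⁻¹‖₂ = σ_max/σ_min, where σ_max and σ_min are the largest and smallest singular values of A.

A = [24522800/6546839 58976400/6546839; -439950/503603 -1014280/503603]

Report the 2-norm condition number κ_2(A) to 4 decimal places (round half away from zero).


307.0750

AᵀA = [377203262500/25497383041 905222934000/25497383041; 905222934000/25497383041 2172562081600/25497383041]; tr = 15087368900/150872089, det = 16000000/150872089
eigenvalues of AᵀA: λ = (tr ± √(tr²−4·det))/2 = 100, 160000/150872089
κ_2(A) = √(λ_max/λ_min) = √(100 / (160000/150872089)) = 307.0750


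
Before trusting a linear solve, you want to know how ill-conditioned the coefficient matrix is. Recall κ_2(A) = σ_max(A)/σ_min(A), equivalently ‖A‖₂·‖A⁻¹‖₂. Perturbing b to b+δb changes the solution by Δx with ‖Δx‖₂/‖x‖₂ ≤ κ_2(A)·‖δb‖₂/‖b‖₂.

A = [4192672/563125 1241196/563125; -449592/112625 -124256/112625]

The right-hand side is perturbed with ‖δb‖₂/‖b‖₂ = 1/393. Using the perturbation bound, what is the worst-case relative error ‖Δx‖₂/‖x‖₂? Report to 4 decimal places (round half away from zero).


0.3372

AᵀA = [78310805056/1097265625 22839239808/1097265625; 22839239808/1097265625 6666284944/1097265625]; tr = 135963344/1755625, det = 14992384/43890625
eigenvalues of AᵀA: λ = (tr ± √(tr²−4·det))/2 = 1936/25, 7744/1755625
so κ_2 = √((1936/25) / (7744/1755625)) = 132.5000
bound on ‖Δx‖/‖x‖: κ·ε = 132.5000·1/393 = 0.3372


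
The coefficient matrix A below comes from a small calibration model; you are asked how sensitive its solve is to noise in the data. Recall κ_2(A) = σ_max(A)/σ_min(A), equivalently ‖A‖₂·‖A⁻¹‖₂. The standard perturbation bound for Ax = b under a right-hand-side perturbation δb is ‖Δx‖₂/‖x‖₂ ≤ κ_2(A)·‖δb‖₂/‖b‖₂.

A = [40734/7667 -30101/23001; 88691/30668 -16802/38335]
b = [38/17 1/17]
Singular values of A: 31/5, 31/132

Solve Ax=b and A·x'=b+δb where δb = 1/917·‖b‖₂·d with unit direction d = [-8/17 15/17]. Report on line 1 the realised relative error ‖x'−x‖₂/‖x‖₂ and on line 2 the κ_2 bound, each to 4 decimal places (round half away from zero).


from the listed singular values, σ₁ = 31/5, σ_n = 31/132
condition number: (31/5) ÷ (31/132) = 26.4000
worst-case relative error ≤ 26.4000 × 1/917 = 0.0288
solve Ax = b  →  x = [-0.6200 -4.2250]
‖b‖ = 2.2361, ‖x‖ = 4.2703
δb = ε·‖b‖·d = [-0.0011 0.0022]; solving A·Δx = δb gives ‖Δx‖ = 0.0104
dividing the unrounded norms, ‖Δx‖/‖x‖ = 0.0024
realised/bound (from unrounded values) ≈ 0.0845

0.0024
0.0288


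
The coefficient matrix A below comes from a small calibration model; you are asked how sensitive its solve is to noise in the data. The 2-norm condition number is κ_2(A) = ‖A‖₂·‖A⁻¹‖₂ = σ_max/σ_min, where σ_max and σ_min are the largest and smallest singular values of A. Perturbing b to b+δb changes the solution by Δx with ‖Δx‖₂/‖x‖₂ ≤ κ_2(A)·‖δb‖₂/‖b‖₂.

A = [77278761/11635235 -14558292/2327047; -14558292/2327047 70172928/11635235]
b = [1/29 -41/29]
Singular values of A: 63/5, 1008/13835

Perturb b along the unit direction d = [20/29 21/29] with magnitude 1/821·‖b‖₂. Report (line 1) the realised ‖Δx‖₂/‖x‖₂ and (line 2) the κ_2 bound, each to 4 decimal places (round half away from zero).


0.0017
0.2106

largest singular value 63/5, smallest 1008/13835
condition number: (63/5) ÷ (1008/13835) = 172.9375
perturbation bound = 172.9375·1/821 = 0.2106
solve Ax = b  →  x = [-9.4082 -9.9937]
‖b‖ = 1.4142, ‖x‖ = 13.7254
δb = ε·‖b‖·d = [0.0012 0.0012]; solving A·Δx = δb gives ‖Δx‖ = 0.0236
relative error = 0.0017
tightness: 0.0017 against a bound of 0.2106 (unrounded ratio ≈ 0.0082)


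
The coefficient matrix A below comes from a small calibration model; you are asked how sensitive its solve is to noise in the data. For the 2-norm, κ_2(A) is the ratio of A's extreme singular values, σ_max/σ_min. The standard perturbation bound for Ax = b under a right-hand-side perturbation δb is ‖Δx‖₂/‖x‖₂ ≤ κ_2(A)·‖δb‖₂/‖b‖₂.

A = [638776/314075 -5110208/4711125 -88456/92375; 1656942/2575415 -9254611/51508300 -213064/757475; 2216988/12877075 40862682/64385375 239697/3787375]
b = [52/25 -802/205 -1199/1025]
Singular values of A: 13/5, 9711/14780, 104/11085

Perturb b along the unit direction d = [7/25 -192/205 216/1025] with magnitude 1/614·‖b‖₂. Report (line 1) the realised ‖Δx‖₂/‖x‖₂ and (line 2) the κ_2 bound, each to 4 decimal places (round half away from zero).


0.0019
0.4513

from the listed singular values, σ₁ = 13/5, σ_n = 104/11085
κ_2(A) = (13/5) / (104/11085) = 277.1250
perturbation bound = 277.1250·1/614 = 0.4513
solve Ax = b  →  x = [143.5684 -80.0197 393.4024]
2-norm of b is 4.5826; of x, 426.3572
re-solving with b+δb shifts x by Δx of norm 0.7955
relative error = 0.0019
so the bound overstates the realised error by a factor of ≈ 241.9008 (computed from the unrounded values)


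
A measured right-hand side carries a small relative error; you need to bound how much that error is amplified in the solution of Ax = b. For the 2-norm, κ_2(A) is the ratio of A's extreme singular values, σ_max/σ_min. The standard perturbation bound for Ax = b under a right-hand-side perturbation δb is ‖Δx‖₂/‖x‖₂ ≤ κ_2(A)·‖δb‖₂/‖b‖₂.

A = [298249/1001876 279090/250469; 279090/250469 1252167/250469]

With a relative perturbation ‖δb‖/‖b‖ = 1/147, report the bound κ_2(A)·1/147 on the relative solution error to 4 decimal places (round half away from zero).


0.7602

form AᵀA = [19373081/14563856 10744965/1820482; 10744965/1820482 23879709/910241] with trace 9791425/355216 and determinant 21609/355216
char-poly roots: 441/16 and 49/22201
κ = σ_max/σ_min = (21/4)/(7/149) = 111.7500
worst-case relative error ≤ 111.7500 × 1/147 = 0.7602


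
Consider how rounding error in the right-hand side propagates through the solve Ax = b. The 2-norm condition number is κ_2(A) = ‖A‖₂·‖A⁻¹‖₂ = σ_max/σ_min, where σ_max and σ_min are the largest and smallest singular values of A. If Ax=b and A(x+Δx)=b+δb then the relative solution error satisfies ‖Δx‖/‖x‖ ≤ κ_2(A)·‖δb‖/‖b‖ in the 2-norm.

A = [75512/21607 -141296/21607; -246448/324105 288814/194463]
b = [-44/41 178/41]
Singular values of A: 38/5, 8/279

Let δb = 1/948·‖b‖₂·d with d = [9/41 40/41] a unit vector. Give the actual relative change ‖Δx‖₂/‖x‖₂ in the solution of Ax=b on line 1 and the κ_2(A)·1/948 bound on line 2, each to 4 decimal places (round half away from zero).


from the listed singular values, σ₁ = 38/5, σ_n = 8/279
κ = σ_max/σ_min = (38/5)/(8/279) = 265.0500
κ_2(A)·‖δb‖/‖b‖ = 0.2796
solve Ax = b  →  x = [122.9644 65.8793]
2-norm of b is 4.4721; of x, 139.5002
δb = ε·‖b‖·d = [0.0010 0.0046]; solving A·Δx = δb gives ‖Δx‖ = 0.1645
realised ‖Δx‖/‖x‖ = 0.0012
so the bound overstates the realised error by a factor of ≈ 237.0683 (computed from the unrounded values)

0.0012
0.2796


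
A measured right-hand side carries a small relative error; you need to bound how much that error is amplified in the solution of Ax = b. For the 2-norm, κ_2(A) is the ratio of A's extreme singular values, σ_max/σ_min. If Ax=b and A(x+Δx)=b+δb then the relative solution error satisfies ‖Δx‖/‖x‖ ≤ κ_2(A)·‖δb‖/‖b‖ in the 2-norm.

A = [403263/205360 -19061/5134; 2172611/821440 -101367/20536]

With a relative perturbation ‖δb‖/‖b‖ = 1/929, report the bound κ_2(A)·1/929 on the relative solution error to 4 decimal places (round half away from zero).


0.4161

M = AᵀA = [17228647793/1587679232 -4037842305/198459904; -4037842305/198459904 946377425/24807488]. tr(M)=4576282529/93392896, det(M)=1500625/93392896
solving λ² − 4576282529/93392896·λ + 1500625/93392896 = 0 gives λ = 49, 30625/93392896
σ_max=√49=7, σ_min=√(30625/93392896)=(175/9664) → κ = 386.5600
bound on ‖Δx‖/‖x‖: κ·ε = 386.5600·1/929 = 0.4161


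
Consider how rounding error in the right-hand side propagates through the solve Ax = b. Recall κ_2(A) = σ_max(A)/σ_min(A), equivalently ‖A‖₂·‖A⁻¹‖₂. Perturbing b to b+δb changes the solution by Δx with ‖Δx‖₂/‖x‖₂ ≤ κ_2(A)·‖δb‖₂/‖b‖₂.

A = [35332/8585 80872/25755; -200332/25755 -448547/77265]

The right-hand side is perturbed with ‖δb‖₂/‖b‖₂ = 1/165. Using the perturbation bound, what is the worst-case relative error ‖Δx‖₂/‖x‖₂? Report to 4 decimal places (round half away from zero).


form AᵀA = [35548832/459045 79982452/1377135; 79982452/1377135 179970197/4131405] with trace 99981937/826281 and determinant 234256/826281
λ_max, λ_min = (99981937/826281 ± √9995613481144225/682740290961)/2 = 121, 1936/826281
σ_max=√121=11, σ_min=√(1936/826281)=(44/909) → κ = 227.2500
perturbation bound = 227.2500·1/165 = 1.3773

1.3773


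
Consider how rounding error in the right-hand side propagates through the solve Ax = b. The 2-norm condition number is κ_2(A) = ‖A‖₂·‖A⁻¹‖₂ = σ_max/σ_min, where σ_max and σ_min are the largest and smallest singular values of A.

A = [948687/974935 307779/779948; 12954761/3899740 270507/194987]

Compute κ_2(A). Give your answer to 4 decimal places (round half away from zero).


form AᵀA = [7289037798025/608318882704 189816973500/38019930169; 189816973500/38019930169 1265512505625/608318882704] with trace 25309320425/1799760008 and determinant 87890625/57592320256
solving λ² − 25309320425/1799760008·λ + 87890625/57592320256 = 0 gives λ = 225/16, 390625/3599520016
κ_2(A) = √(λ_max/λ_min) = √((225/16) / (390625/3599520016)) = 359.9760

359.9760


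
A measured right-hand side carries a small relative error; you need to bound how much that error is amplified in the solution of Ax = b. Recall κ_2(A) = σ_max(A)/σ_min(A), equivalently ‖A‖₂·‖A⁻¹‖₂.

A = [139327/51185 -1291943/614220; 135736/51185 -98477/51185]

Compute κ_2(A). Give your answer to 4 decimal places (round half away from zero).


form AᵀA = [1799585/124609 -16190489/1495308; -16190489/1495308 145806817/17943696] with trace 404947057/17943696 and determinant 130321/1121481
eigenvalues of AᵀA: λ = (tr ± √(tr²−4·det))/2 = 361/16, 5776/1121481
σ_max=√(361/16)=(19/4), σ_min=√(5776/1121481)=(76/1059) → κ = 66.1875

66.1875


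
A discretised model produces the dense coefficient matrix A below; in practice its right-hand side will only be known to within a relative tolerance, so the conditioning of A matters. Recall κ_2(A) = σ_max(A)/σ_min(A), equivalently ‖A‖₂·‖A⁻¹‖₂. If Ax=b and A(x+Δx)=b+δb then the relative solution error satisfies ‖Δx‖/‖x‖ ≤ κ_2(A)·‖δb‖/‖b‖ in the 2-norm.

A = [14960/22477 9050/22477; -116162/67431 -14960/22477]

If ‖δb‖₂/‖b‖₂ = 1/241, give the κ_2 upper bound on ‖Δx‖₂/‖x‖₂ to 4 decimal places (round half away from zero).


M = AᵀA = [91762276/26904969 12686080/8968323; 12686080/8968323 1808900/2989441]. tr(M)=639304/159201, det(M)=10000/159201
solving λ² − 639304/159201·λ + 10000/159201 = 0 gives λ = 4, 2500/159201
so κ_2 = √(4 / (2500/159201)) = 15.9600
κ_2(A)·‖δb‖/‖b‖ = 0.0662

0.0662


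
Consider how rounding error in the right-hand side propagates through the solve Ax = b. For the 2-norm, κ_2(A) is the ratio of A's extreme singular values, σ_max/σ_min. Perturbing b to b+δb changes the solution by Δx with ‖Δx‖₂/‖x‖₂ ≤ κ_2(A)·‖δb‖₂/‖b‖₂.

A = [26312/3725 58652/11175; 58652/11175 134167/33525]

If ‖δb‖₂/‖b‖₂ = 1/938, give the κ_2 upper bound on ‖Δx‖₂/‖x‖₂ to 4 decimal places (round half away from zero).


0.1787

M = AᵀA = [386837968/4995225 870337028/14985675; 870337028/14985675 1958451913/44957025]. tr(M)=217599745/1798281, det(M)=937024/1798281
eigenvalues of AᵀA: λ = (tr ± √(tr²−4·det))/2 = 121, 7744/1798281
κ_2(A) = √(λ_max/λ_min) = √(121 / (7744/1798281)) = 167.6250
κ_2(A)·‖δb‖/‖b‖ = 0.1787
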